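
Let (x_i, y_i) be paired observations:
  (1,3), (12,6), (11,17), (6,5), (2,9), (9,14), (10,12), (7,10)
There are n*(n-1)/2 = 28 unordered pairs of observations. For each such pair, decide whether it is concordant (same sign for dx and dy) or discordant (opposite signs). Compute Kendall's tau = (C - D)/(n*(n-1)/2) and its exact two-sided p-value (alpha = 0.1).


Step 1: Enumerate the 28 unordered pairs (i,j) with i<j and classify each by sign(x_j-x_i) * sign(y_j-y_i).
  (1,2):dx=+11,dy=+3->C; (1,3):dx=+10,dy=+14->C; (1,4):dx=+5,dy=+2->C; (1,5):dx=+1,dy=+6->C
  (1,6):dx=+8,dy=+11->C; (1,7):dx=+9,dy=+9->C; (1,8):dx=+6,dy=+7->C; (2,3):dx=-1,dy=+11->D
  (2,4):dx=-6,dy=-1->C; (2,5):dx=-10,dy=+3->D; (2,6):dx=-3,dy=+8->D; (2,7):dx=-2,dy=+6->D
  (2,8):dx=-5,dy=+4->D; (3,4):dx=-5,dy=-12->C; (3,5):dx=-9,dy=-8->C; (3,6):dx=-2,dy=-3->C
  (3,7):dx=-1,dy=-5->C; (3,8):dx=-4,dy=-7->C; (4,5):dx=-4,dy=+4->D; (4,6):dx=+3,dy=+9->C
  (4,7):dx=+4,dy=+7->C; (4,8):dx=+1,dy=+5->C; (5,6):dx=+7,dy=+5->C; (5,7):dx=+8,dy=+3->C
  (5,8):dx=+5,dy=+1->C; (6,7):dx=+1,dy=-2->D; (6,8):dx=-2,dy=-4->C; (7,8):dx=-3,dy=-2->C
Step 2: C = 21, D = 7, total pairs = 28.
Step 3: tau = (C - D)/(n(n-1)/2) = (21 - 7)/28 = 0.500000.
Step 4: Exact two-sided p-value (enumerate n! = 40320 permutations of y under H0): p = 0.108681.
Step 5: alpha = 0.1. fail to reject H0.

tau_b = 0.5000 (C=21, D=7), p = 0.108681, fail to reject H0.


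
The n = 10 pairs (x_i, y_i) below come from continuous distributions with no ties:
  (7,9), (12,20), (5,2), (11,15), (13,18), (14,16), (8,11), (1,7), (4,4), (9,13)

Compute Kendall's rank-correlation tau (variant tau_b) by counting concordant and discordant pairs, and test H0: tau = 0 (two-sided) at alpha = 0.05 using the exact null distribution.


Step 1: Enumerate the 45 unordered pairs (i,j) with i<j and classify each by sign(x_j-x_i) * sign(y_j-y_i).
  (1,2):dx=+5,dy=+11->C; (1,3):dx=-2,dy=-7->C; (1,4):dx=+4,dy=+6->C; (1,5):dx=+6,dy=+9->C
  (1,6):dx=+7,dy=+7->C; (1,7):dx=+1,dy=+2->C; (1,8):dx=-6,dy=-2->C; (1,9):dx=-3,dy=-5->C
  (1,10):dx=+2,dy=+4->C; (2,3):dx=-7,dy=-18->C; (2,4):dx=-1,dy=-5->C; (2,5):dx=+1,dy=-2->D
  (2,6):dx=+2,dy=-4->D; (2,7):dx=-4,dy=-9->C; (2,8):dx=-11,dy=-13->C; (2,9):dx=-8,dy=-16->C
  (2,10):dx=-3,dy=-7->C; (3,4):dx=+6,dy=+13->C; (3,5):dx=+8,dy=+16->C; (3,6):dx=+9,dy=+14->C
  (3,7):dx=+3,dy=+9->C; (3,8):dx=-4,dy=+5->D; (3,9):dx=-1,dy=+2->D; (3,10):dx=+4,dy=+11->C
  (4,5):dx=+2,dy=+3->C; (4,6):dx=+3,dy=+1->C; (4,7):dx=-3,dy=-4->C; (4,8):dx=-10,dy=-8->C
  (4,9):dx=-7,dy=-11->C; (4,10):dx=-2,dy=-2->C; (5,6):dx=+1,dy=-2->D; (5,7):dx=-5,dy=-7->C
  (5,8):dx=-12,dy=-11->C; (5,9):dx=-9,dy=-14->C; (5,10):dx=-4,dy=-5->C; (6,7):dx=-6,dy=-5->C
  (6,8):dx=-13,dy=-9->C; (6,9):dx=-10,dy=-12->C; (6,10):dx=-5,dy=-3->C; (7,8):dx=-7,dy=-4->C
  (7,9):dx=-4,dy=-7->C; (7,10):dx=+1,dy=+2->C; (8,9):dx=+3,dy=-3->D; (8,10):dx=+8,dy=+6->C
  (9,10):dx=+5,dy=+9->C
Step 2: C = 39, D = 6, total pairs = 45.
Step 3: tau = (C - D)/(n(n-1)/2) = (39 - 6)/45 = 0.733333.
Step 4: Exact two-sided p-value (enumerate n! = 3628800 permutations of y under H0): p = 0.002213.
Step 5: alpha = 0.05. reject H0.

tau_b = 0.7333 (C=39, D=6), p = 0.002213, reject H0.


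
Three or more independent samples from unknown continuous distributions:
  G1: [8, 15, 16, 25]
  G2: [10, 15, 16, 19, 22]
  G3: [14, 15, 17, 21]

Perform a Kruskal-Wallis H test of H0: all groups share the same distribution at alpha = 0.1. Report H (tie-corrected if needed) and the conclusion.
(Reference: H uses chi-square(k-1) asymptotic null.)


Step 1: Combine all N = 13 observations and assign midranks.
sorted (value, group, rank): (8,G1,1), (10,G2,2), (14,G3,3), (15,G1,5), (15,G2,5), (15,G3,5), (16,G1,7.5), (16,G2,7.5), (17,G3,9), (19,G2,10), (21,G3,11), (22,G2,12), (25,G1,13)
Step 2: Sum ranks within each group.
R_1 = 26.5 (n_1 = 4)
R_2 = 36.5 (n_2 = 5)
R_3 = 28 (n_3 = 4)
Step 3: H = 12/(N(N+1)) * sum(R_i^2/n_i) - 3(N+1)
     = 12/(13*14) * (26.5^2/4 + 36.5^2/5 + 28^2/4) - 3*14
     = 0.065934 * 638.013 - 42
     = 0.066758.
Step 4: Ties present; correction factor C = 1 - 30/(13^3 - 13) = 0.986264. Corrected H = 0.066758 / 0.986264 = 0.067688.
Step 5: Under H0, H ~ chi^2(2); p-value = 0.966722.
Step 6: alpha = 0.1. fail to reject H0.

H = 0.0677, df = 2, p = 0.966722, fail to reject H0.


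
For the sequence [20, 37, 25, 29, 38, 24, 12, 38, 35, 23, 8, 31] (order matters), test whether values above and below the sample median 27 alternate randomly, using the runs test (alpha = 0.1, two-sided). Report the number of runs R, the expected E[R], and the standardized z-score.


Step 1: Compute median = 27; label A = above, B = below.
Labels in order: BABAABBAABBA  (n_A = 6, n_B = 6)
Step 2: Count runs R = 8.
Step 3: Under H0 (random ordering), E[R] = 2*n_A*n_B/(n_A+n_B) + 1 = 2*6*6/12 + 1 = 7.0000.
        Var[R] = 2*n_A*n_B*(2*n_A*n_B - n_A - n_B) / ((n_A+n_B)^2 * (n_A+n_B-1)) = 4320/1584 = 2.7273.
        SD[R] = 1.6514.
Step 4: Continuity-corrected z = (R - 0.5 - E[R]) / SD[R] = (8 - 0.5 - 7.0000) / 1.6514 = 0.3028.
Step 5: Two-sided p-value via normal approximation = 2*(1 - Phi(|z|)) = 0.762069.
Step 6: alpha = 0.1. fail to reject H0.

R = 8, z = 0.3028, p = 0.762069, fail to reject H0.


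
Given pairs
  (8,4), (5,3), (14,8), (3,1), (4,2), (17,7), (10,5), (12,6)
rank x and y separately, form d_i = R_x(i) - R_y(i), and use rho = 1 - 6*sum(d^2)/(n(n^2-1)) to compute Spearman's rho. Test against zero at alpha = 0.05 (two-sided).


Step 1: Rank x and y separately (midranks; no ties here).
rank(x): 8->4, 5->3, 14->7, 3->1, 4->2, 17->8, 10->5, 12->6
rank(y): 4->4, 3->3, 8->8, 1->1, 2->2, 7->7, 5->5, 6->6
Step 2: d_i = R_x(i) - R_y(i); compute d_i^2.
  (4-4)^2=0, (3-3)^2=0, (7-8)^2=1, (1-1)^2=0, (2-2)^2=0, (8-7)^2=1, (5-5)^2=0, (6-6)^2=0
sum(d^2) = 2.
Step 3: rho = 1 - 6*2 / (8*(8^2 - 1)) = 1 - 12/504 = 0.976190.
Step 4: Under H0, t = rho * sqrt((n-2)/(1-rho^2)) = 11.0235 ~ t(6).
Step 5: Two-sided p-value from the t-distribution with 6 df = 0.000033.
Step 6: alpha = 0.05. reject H0.

rho = 0.9762, p = 0.000033, reject H0 at alpha = 0.05.


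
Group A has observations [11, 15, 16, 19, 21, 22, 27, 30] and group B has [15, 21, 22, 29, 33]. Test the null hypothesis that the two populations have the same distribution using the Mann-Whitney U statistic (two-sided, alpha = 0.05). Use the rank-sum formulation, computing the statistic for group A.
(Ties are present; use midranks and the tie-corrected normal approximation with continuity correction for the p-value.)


Step 1: Combine and sort all 13 observations; assign midranks.
sorted (value, group): (11,X), (15,X), (15,Y), (16,X), (19,X), (21,X), (21,Y), (22,X), (22,Y), (27,X), (29,Y), (30,X), (33,Y)
ranks: 11->1, 15->2.5, 15->2.5, 16->4, 19->5, 21->6.5, 21->6.5, 22->8.5, 22->8.5, 27->10, 29->11, 30->12, 33->13
Step 2: Rank sum for X: R1 = 1 + 2.5 + 4 + 5 + 6.5 + 8.5 + 10 + 12 = 49.5.
Step 3: U_X = R1 - n1(n1+1)/2 = 49.5 - 8*9/2 = 49.5 - 36 = 13.5.
       U_Y = n1*n2 - U_X = 40 - 13.5 = 26.5.
Step 4: Ties are present, so use the tie-corrected normal approximation (with continuity correction) for the p-value.
Step 5: p-value = 0.377803; compare to alpha = 0.05. fail to reject H0.

U_X = 13.5, p = 0.377803, fail to reject H0 at alpha = 0.05.


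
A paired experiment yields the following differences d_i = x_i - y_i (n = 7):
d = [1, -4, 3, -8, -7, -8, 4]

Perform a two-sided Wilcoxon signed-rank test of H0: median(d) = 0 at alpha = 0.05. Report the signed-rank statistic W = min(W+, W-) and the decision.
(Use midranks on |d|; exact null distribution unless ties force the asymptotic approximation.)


Step 1: Drop any zero differences (none here) and take |d_i|.
|d| = [1, 4, 3, 8, 7, 8, 4]
Step 2: Midrank |d_i| (ties get averaged ranks).
ranks: |1|->1, |4|->3.5, |3|->2, |8|->6.5, |7|->5, |8|->6.5, |4|->3.5
Step 3: Attach original signs; sum ranks with positive sign and with negative sign.
W+ = 1 + 2 + 3.5 = 6.5
W- = 3.5 + 6.5 + 5 + 6.5 = 21.5
(Check: W+ + W- = 28 should equal n(n+1)/2 = 28.)
Step 4: Test statistic W = min(W+, W-) = 6.5.
Step 5: Ties in |d|, so use the tie-corrected normal approximation.
        E[W] = n(n+1)/4 = 7*8/4 = 14.
        Tie groups: |d|=4 (t=2), |d|=8 (t=2); sum(t^3 - t) = 12.
        Var[W] = n(n+1)(2n+1)/24 - sum(t^3-t)/48 = 840/24 - 12/48 = 34.75.
        z = (W - E[W]) / sqrt(Var[W]) = (6.5 - 14) / 5.8949 = -1.2723.
        Two-sided p = 2*Phi(z) = 0.203272.
Step 6: alpha = 0.05. fail to reject H0.

W+ = 6.5, W- = 21.5, W = min = 6.5, p = 0.203272, fail to reject H0.


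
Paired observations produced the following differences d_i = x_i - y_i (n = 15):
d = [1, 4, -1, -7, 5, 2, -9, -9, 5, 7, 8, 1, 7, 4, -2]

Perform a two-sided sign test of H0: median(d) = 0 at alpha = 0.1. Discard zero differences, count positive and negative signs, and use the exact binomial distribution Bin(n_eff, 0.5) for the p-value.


Step 1: Discard zero differences. Original n = 15; n_eff = number of nonzero differences = 15.
Nonzero differences (with sign): +1, +4, -1, -7, +5, +2, -9, -9, +5, +7, +8, +1, +7, +4, -2
Step 2: Count signs: positive = 10, negative = 5.
Step 3: Under H0: P(positive) = 0.5, so the number of positives S ~ Bin(15, 0.5).
Step 4: Two-sided exact p-value = sum of Bin(15,0.5) probabilities at or below the observed probability = 0.301758.
Step 5: alpha = 0.1. fail to reject H0.

n_eff = 15, pos = 10, neg = 5, p = 0.301758, fail to reject H0.


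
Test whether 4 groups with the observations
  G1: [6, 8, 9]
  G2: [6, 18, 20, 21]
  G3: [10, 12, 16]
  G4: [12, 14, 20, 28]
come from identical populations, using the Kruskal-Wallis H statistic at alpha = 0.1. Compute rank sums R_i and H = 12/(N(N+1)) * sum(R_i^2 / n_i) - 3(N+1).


Step 1: Combine all N = 14 observations and assign midranks.
sorted (value, group, rank): (6,G1,1.5), (6,G2,1.5), (8,G1,3), (9,G1,4), (10,G3,5), (12,G3,6.5), (12,G4,6.5), (14,G4,8), (16,G3,9), (18,G2,10), (20,G2,11.5), (20,G4,11.5), (21,G2,13), (28,G4,14)
Step 2: Sum ranks within each group.
R_1 = 8.5 (n_1 = 3)
R_2 = 36 (n_2 = 4)
R_3 = 20.5 (n_3 = 3)
R_4 = 40 (n_4 = 4)
Step 3: H = 12/(N(N+1)) * sum(R_i^2/n_i) - 3(N+1)
     = 12/(14*15) * (8.5^2/3 + 36^2/4 + 20.5^2/3 + 40^2/4) - 3*15
     = 0.057143 * 888.167 - 45
     = 5.752381.
Step 4: Ties present; correction factor C = 1 - 18/(14^3 - 14) = 0.993407. Corrected H = 5.752381 / 0.993407 = 5.790560.
Step 5: Under H0, H ~ chi^2(3); p-value = 0.122257.
Step 6: alpha = 0.1. fail to reject H0.

H = 5.7906, df = 3, p = 0.122257, fail to reject H0.


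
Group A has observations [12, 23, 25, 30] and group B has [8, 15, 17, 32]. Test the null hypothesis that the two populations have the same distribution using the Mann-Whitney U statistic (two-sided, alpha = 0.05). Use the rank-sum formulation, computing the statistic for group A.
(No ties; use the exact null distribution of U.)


Step 1: Combine and sort all 8 observations; assign midranks.
sorted (value, group): (8,Y), (12,X), (15,Y), (17,Y), (23,X), (25,X), (30,X), (32,Y)
ranks: 8->1, 12->2, 15->3, 17->4, 23->5, 25->6, 30->7, 32->8
Step 2: Rank sum for X: R1 = 2 + 5 + 6 + 7 = 20.
Step 3: U_X = R1 - n1(n1+1)/2 = 20 - 4*5/2 = 20 - 10 = 10.
       U_Y = n1*n2 - U_X = 16 - 10 = 6.
Step 4: No ties, so the exact null distribution of U (based on enumerating the C(8,4) = 70 equally likely rank assignments) gives the two-sided p-value.
Step 5: p-value = 0.685714; compare to alpha = 0.05. fail to reject H0.

U_X = 10, p = 0.685714, fail to reject H0 at alpha = 0.05.


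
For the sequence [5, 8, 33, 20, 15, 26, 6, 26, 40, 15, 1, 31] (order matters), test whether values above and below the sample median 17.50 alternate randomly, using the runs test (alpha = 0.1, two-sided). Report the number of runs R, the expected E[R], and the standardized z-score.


Step 1: Compute median = 17.50; label A = above, B = below.
Labels in order: BBAABABAABBA  (n_A = 6, n_B = 6)
Step 2: Count runs R = 8.
Step 3: Under H0 (random ordering), E[R] = 2*n_A*n_B/(n_A+n_B) + 1 = 2*6*6/12 + 1 = 7.0000.
        Var[R] = 2*n_A*n_B*(2*n_A*n_B - n_A - n_B) / ((n_A+n_B)^2 * (n_A+n_B-1)) = 4320/1584 = 2.7273.
        SD[R] = 1.6514.
Step 4: Continuity-corrected z = (R - 0.5 - E[R]) / SD[R] = (8 - 0.5 - 7.0000) / 1.6514 = 0.3028.
Step 5: Two-sided p-value via normal approximation = 2*(1 - Phi(|z|)) = 0.762069.
Step 6: alpha = 0.1. fail to reject H0.

R = 8, z = 0.3028, p = 0.762069, fail to reject H0.


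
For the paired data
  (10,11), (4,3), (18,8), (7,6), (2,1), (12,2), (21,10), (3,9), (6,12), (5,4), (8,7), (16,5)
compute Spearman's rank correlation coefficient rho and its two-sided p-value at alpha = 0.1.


Step 1: Rank x and y separately (midranks; no ties here).
rank(x): 10->8, 4->3, 18->11, 7->6, 2->1, 12->9, 21->12, 3->2, 6->5, 5->4, 8->7, 16->10
rank(y): 11->11, 3->3, 8->8, 6->6, 1->1, 2->2, 10->10, 9->9, 12->12, 4->4, 7->7, 5->5
Step 2: d_i = R_x(i) - R_y(i); compute d_i^2.
  (8-11)^2=9, (3-3)^2=0, (11-8)^2=9, (6-6)^2=0, (1-1)^2=0, (9-2)^2=49, (12-10)^2=4, (2-9)^2=49, (5-12)^2=49, (4-4)^2=0, (7-7)^2=0, (10-5)^2=25
sum(d^2) = 194.
Step 3: rho = 1 - 6*194 / (12*(12^2 - 1)) = 1 - 1164/1716 = 0.321678.
Step 4: Under H0, t = rho * sqrt((n-2)/(1-rho^2)) = 1.0743 ~ t(10).
Step 5: Two-sided p-value from the t-distribution with 10 df = 0.307910.
Step 6: alpha = 0.1. fail to reject H0.

rho = 0.3217, p = 0.307910, fail to reject H0 at alpha = 0.1.


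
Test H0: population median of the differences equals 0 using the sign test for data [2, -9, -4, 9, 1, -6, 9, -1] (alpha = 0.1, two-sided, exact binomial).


Step 1: Discard zero differences. Original n = 8; n_eff = number of nonzero differences = 8.
Nonzero differences (with sign): +2, -9, -4, +9, +1, -6, +9, -1
Step 2: Count signs: positive = 4, negative = 4.
Step 3: Under H0: P(positive) = 0.5, so the number of positives S ~ Bin(8, 0.5).
Step 4: Two-sided exact p-value = sum of Bin(8,0.5) probabilities at or below the observed probability = 1.000000.
Step 5: alpha = 0.1. fail to reject H0.

n_eff = 8, pos = 4, neg = 4, p = 1.000000, fail to reject H0.


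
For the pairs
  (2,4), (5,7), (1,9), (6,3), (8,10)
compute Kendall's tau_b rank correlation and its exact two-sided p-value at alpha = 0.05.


Step 1: Enumerate the 10 unordered pairs (i,j) with i<j and classify each by sign(x_j-x_i) * sign(y_j-y_i).
  (1,2):dx=+3,dy=+3->C; (1,3):dx=-1,dy=+5->D; (1,4):dx=+4,dy=-1->D; (1,5):dx=+6,dy=+6->C
  (2,3):dx=-4,dy=+2->D; (2,4):dx=+1,dy=-4->D; (2,5):dx=+3,dy=+3->C; (3,4):dx=+5,dy=-6->D
  (3,5):dx=+7,dy=+1->C; (4,5):dx=+2,dy=+7->C
Step 2: C = 5, D = 5, total pairs = 10.
Step 3: tau = (C - D)/(n(n-1)/2) = (5 - 5)/10 = 0.000000.
Step 4: Exact two-sided p-value (enumerate n! = 120 permutations of y under H0): p = 1.000000.
Step 5: alpha = 0.05. fail to reject H0.

tau_b = 0.0000 (C=5, D=5), p = 1.000000, fail to reject H0.


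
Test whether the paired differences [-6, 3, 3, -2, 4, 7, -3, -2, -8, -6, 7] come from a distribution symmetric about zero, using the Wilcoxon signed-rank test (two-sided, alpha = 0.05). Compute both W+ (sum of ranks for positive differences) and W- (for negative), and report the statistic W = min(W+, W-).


Step 1: Drop any zero differences (none here) and take |d_i|.
|d| = [6, 3, 3, 2, 4, 7, 3, 2, 8, 6, 7]
Step 2: Midrank |d_i| (ties get averaged ranks).
ranks: |6|->7.5, |3|->4, |3|->4, |2|->1.5, |4|->6, |7|->9.5, |3|->4, |2|->1.5, |8|->11, |6|->7.5, |7|->9.5
Step 3: Attach original signs; sum ranks with positive sign and with negative sign.
W+ = 4 + 4 + 6 + 9.5 + 9.5 = 33
W- = 7.5 + 1.5 + 4 + 1.5 + 11 + 7.5 = 33
(Check: W+ + W- = 66 should equal n(n+1)/2 = 66.)
Step 4: Test statistic W = min(W+, W-) = 33.
Step 5: Ties in |d|, so use the tie-corrected normal approximation.
        E[W] = n(n+1)/4 = 11*12/4 = 33.
        Tie groups: |d|=2 (t=2), |d|=3 (t=3), |d|=6 (t=2), |d|=7 (t=2); sum(t^3 - t) = 42.
        Var[W] = n(n+1)(2n+1)/24 - sum(t^3-t)/48 = 3036/24 - 42/48 = 125.625.
        z = (W - E[W]) / sqrt(Var[W]) = (33 - 33) / 11.2083 = 0.0000.
        Two-sided p = 2*Phi(z) = 1.000000.
Step 6: alpha = 0.05. fail to reject H0.

W+ = 33, W- = 33, W = min = 33, p = 1.000000, fail to reject H0.


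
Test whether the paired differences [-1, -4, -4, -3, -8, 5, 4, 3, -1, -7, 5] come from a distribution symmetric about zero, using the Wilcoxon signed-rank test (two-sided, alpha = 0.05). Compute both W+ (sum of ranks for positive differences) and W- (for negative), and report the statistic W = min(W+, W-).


Step 1: Drop any zero differences (none here) and take |d_i|.
|d| = [1, 4, 4, 3, 8, 5, 4, 3, 1, 7, 5]
Step 2: Midrank |d_i| (ties get averaged ranks).
ranks: |1|->1.5, |4|->6, |4|->6, |3|->3.5, |8|->11, |5|->8.5, |4|->6, |3|->3.5, |1|->1.5, |7|->10, |5|->8.5
Step 3: Attach original signs; sum ranks with positive sign and with negative sign.
W+ = 8.5 + 6 + 3.5 + 8.5 = 26.5
W- = 1.5 + 6 + 6 + 3.5 + 11 + 1.5 + 10 = 39.5
(Check: W+ + W- = 66 should equal n(n+1)/2 = 66.)
Step 4: Test statistic W = min(W+, W-) = 26.5.
Step 5: Ties in |d|, so use the tie-corrected normal approximation.
        E[W] = n(n+1)/4 = 11*12/4 = 33.
        Tie groups: |d|=1 (t=2), |d|=3 (t=2), |d|=4 (t=3), |d|=5 (t=2); sum(t^3 - t) = 42.
        Var[W] = n(n+1)(2n+1)/24 - sum(t^3-t)/48 = 3036/24 - 42/48 = 125.625.
        z = (W - E[W]) / sqrt(Var[W]) = (26.5 - 33) / 11.2083 = -0.5799.
        Two-sided p = 2*Phi(z) = 0.561962.
Step 6: alpha = 0.05. fail to reject H0.

W+ = 26.5, W- = 39.5, W = min = 26.5, p = 0.561962, fail to reject H0.


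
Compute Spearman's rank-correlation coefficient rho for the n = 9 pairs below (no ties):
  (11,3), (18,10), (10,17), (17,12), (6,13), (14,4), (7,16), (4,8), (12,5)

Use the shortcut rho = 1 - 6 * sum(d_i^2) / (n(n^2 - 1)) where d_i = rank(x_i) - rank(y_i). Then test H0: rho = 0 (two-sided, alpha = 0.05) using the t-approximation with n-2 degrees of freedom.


Step 1: Rank x and y separately (midranks; no ties here).
rank(x): 11->5, 18->9, 10->4, 17->8, 6->2, 14->7, 7->3, 4->1, 12->6
rank(y): 3->1, 10->5, 17->9, 12->6, 13->7, 4->2, 16->8, 8->4, 5->3
Step 2: d_i = R_x(i) - R_y(i); compute d_i^2.
  (5-1)^2=16, (9-5)^2=16, (4-9)^2=25, (8-6)^2=4, (2-7)^2=25, (7-2)^2=25, (3-8)^2=25, (1-4)^2=9, (6-3)^2=9
sum(d^2) = 154.
Step 3: rho = 1 - 6*154 / (9*(9^2 - 1)) = 1 - 924/720 = -0.283333.
Step 4: Under H0, t = rho * sqrt((n-2)/(1-rho^2)) = -0.7817 ~ t(7).
Step 5: Two-sided p-value from the t-distribution with 7 df = 0.460030.
Step 6: alpha = 0.05. fail to reject H0.

rho = -0.2833, p = 0.460030, fail to reject H0 at alpha = 0.05.


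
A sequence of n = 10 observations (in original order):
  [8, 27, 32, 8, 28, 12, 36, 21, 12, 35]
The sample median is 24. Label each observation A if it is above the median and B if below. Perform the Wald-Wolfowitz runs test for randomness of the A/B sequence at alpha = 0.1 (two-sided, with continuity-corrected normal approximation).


Step 1: Compute median = 24; label A = above, B = below.
Labels in order: BAABABABBA  (n_A = 5, n_B = 5)
Step 2: Count runs R = 8.
Step 3: Under H0 (random ordering), E[R] = 2*n_A*n_B/(n_A+n_B) + 1 = 2*5*5/10 + 1 = 6.0000.
        Var[R] = 2*n_A*n_B*(2*n_A*n_B - n_A - n_B) / ((n_A+n_B)^2 * (n_A+n_B-1)) = 2000/900 = 2.2222.
        SD[R] = 1.4907.
Step 4: Continuity-corrected z = (R - 0.5 - E[R]) / SD[R] = (8 - 0.5 - 6.0000) / 1.4907 = 1.0062.
Step 5: Two-sided p-value via normal approximation = 2*(1 - Phi(|z|)) = 0.314305.
Step 6: alpha = 0.1. fail to reject H0.

R = 8, z = 1.0062, p = 0.314305, fail to reject H0.


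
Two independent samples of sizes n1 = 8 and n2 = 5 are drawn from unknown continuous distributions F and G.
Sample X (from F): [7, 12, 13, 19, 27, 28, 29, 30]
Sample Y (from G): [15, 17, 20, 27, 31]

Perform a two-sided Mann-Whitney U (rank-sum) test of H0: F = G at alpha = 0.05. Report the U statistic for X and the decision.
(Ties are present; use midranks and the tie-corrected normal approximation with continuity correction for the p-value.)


Step 1: Combine and sort all 13 observations; assign midranks.
sorted (value, group): (7,X), (12,X), (13,X), (15,Y), (17,Y), (19,X), (20,Y), (27,X), (27,Y), (28,X), (29,X), (30,X), (31,Y)
ranks: 7->1, 12->2, 13->3, 15->4, 17->5, 19->6, 20->7, 27->8.5, 27->8.5, 28->10, 29->11, 30->12, 31->13
Step 2: Rank sum for X: R1 = 1 + 2 + 3 + 6 + 8.5 + 10 + 11 + 12 = 53.5.
Step 3: U_X = R1 - n1(n1+1)/2 = 53.5 - 8*9/2 = 53.5 - 36 = 17.5.
       U_Y = n1*n2 - U_X = 40 - 17.5 = 22.5.
Step 4: Ties are present, so use the tie-corrected normal approximation (with continuity correction) for the p-value.
Step 5: p-value = 0.769390; compare to alpha = 0.05. fail to reject H0.

U_X = 17.5, p = 0.769390, fail to reject H0 at alpha = 0.05.


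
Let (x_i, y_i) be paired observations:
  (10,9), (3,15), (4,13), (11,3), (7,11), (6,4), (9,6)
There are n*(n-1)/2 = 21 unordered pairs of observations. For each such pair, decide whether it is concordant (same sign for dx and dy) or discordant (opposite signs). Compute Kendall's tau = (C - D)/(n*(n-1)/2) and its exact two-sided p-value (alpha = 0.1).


Step 1: Enumerate the 21 unordered pairs (i,j) with i<j and classify each by sign(x_j-x_i) * sign(y_j-y_i).
  (1,2):dx=-7,dy=+6->D; (1,3):dx=-6,dy=+4->D; (1,4):dx=+1,dy=-6->D; (1,5):dx=-3,dy=+2->D
  (1,6):dx=-4,dy=-5->C; (1,7):dx=-1,dy=-3->C; (2,3):dx=+1,dy=-2->D; (2,4):dx=+8,dy=-12->D
  (2,5):dx=+4,dy=-4->D; (2,6):dx=+3,dy=-11->D; (2,7):dx=+6,dy=-9->D; (3,4):dx=+7,dy=-10->D
  (3,5):dx=+3,dy=-2->D; (3,6):dx=+2,dy=-9->D; (3,7):dx=+5,dy=-7->D; (4,5):dx=-4,dy=+8->D
  (4,6):dx=-5,dy=+1->D; (4,7):dx=-2,dy=+3->D; (5,6):dx=-1,dy=-7->C; (5,7):dx=+2,dy=-5->D
  (6,7):dx=+3,dy=+2->C
Step 2: C = 4, D = 17, total pairs = 21.
Step 3: tau = (C - D)/(n(n-1)/2) = (4 - 17)/21 = -0.619048.
Step 4: Exact two-sided p-value (enumerate n! = 5040 permutations of y under H0): p = 0.069048.
Step 5: alpha = 0.1. reject H0.

tau_b = -0.6190 (C=4, D=17), p = 0.069048, reject H0.


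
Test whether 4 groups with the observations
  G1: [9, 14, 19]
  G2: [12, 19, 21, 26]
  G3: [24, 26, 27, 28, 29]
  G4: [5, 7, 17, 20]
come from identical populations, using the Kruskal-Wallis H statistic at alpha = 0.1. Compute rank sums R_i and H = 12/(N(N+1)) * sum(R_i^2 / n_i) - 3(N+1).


Step 1: Combine all N = 16 observations and assign midranks.
sorted (value, group, rank): (5,G4,1), (7,G4,2), (9,G1,3), (12,G2,4), (14,G1,5), (17,G4,6), (19,G1,7.5), (19,G2,7.5), (20,G4,9), (21,G2,10), (24,G3,11), (26,G2,12.5), (26,G3,12.5), (27,G3,14), (28,G3,15), (29,G3,16)
Step 2: Sum ranks within each group.
R_1 = 15.5 (n_1 = 3)
R_2 = 34 (n_2 = 4)
R_3 = 68.5 (n_3 = 5)
R_4 = 18 (n_4 = 4)
Step 3: H = 12/(N(N+1)) * sum(R_i^2/n_i) - 3(N+1)
     = 12/(16*17) * (15.5^2/3 + 34^2/4 + 68.5^2/5 + 18^2/4) - 3*17
     = 0.044118 * 1388.53 - 51
     = 10.258824.
Step 4: Ties present; correction factor C = 1 - 12/(16^3 - 16) = 0.997059. Corrected H = 10.258824 / 0.997059 = 10.289086.
Step 5: Under H0, H ~ chi^2(3); p-value = 0.016262.
Step 6: alpha = 0.1. reject H0.

H = 10.2891, df = 3, p = 0.016262, reject H0.


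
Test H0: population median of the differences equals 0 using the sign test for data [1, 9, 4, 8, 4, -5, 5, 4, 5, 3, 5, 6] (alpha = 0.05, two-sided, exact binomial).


Step 1: Discard zero differences. Original n = 12; n_eff = number of nonzero differences = 12.
Nonzero differences (with sign): +1, +9, +4, +8, +4, -5, +5, +4, +5, +3, +5, +6
Step 2: Count signs: positive = 11, negative = 1.
Step 3: Under H0: P(positive) = 0.5, so the number of positives S ~ Bin(12, 0.5).
Step 4: Two-sided exact p-value = sum of Bin(12,0.5) probabilities at or below the observed probability = 0.006348.
Step 5: alpha = 0.05. reject H0.

n_eff = 12, pos = 11, neg = 1, p = 0.006348, reject H0.


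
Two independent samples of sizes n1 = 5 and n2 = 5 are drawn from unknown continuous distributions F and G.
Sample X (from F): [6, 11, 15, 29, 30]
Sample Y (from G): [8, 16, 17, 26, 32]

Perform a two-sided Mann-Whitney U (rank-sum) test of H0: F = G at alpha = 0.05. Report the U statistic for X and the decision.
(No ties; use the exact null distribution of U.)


Step 1: Combine and sort all 10 observations; assign midranks.
sorted (value, group): (6,X), (8,Y), (11,X), (15,X), (16,Y), (17,Y), (26,Y), (29,X), (30,X), (32,Y)
ranks: 6->1, 8->2, 11->3, 15->4, 16->5, 17->6, 26->7, 29->8, 30->9, 32->10
Step 2: Rank sum for X: R1 = 1 + 3 + 4 + 8 + 9 = 25.
Step 3: U_X = R1 - n1(n1+1)/2 = 25 - 5*6/2 = 25 - 15 = 10.
       U_Y = n1*n2 - U_X = 25 - 10 = 15.
Step 4: No ties, so the exact null distribution of U (based on enumerating the C(10,5) = 252 equally likely rank assignments) gives the two-sided p-value.
Step 5: p-value = 0.690476; compare to alpha = 0.05. fail to reject H0.

U_X = 10, p = 0.690476, fail to reject H0 at alpha = 0.05.


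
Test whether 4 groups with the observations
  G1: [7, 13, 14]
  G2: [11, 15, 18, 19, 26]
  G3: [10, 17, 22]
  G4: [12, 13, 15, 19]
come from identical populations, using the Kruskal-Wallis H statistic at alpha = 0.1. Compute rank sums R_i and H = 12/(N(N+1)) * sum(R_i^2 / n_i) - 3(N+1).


Step 1: Combine all N = 15 observations and assign midranks.
sorted (value, group, rank): (7,G1,1), (10,G3,2), (11,G2,3), (12,G4,4), (13,G1,5.5), (13,G4,5.5), (14,G1,7), (15,G2,8.5), (15,G4,8.5), (17,G3,10), (18,G2,11), (19,G2,12.5), (19,G4,12.5), (22,G3,14), (26,G2,15)
Step 2: Sum ranks within each group.
R_1 = 13.5 (n_1 = 3)
R_2 = 50 (n_2 = 5)
R_3 = 26 (n_3 = 3)
R_4 = 30.5 (n_4 = 4)
Step 3: H = 12/(N(N+1)) * sum(R_i^2/n_i) - 3(N+1)
     = 12/(15*16) * (13.5^2/3 + 50^2/5 + 26^2/3 + 30.5^2/4) - 3*16
     = 0.050000 * 1018.65 - 48
     = 2.932292.
Step 4: Ties present; correction factor C = 1 - 18/(15^3 - 15) = 0.994643. Corrected H = 2.932292 / 0.994643 = 2.948085.
Step 5: Under H0, H ~ chi^2(3); p-value = 0.399699.
Step 6: alpha = 0.1. fail to reject H0.

H = 2.9481, df = 3, p = 0.399699, fail to reject H0.


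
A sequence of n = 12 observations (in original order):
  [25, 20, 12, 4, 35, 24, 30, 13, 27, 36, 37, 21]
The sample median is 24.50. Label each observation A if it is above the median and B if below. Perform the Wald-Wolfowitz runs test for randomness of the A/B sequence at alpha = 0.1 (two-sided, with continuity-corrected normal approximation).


Step 1: Compute median = 24.50; label A = above, B = below.
Labels in order: ABBBABABAAAB  (n_A = 6, n_B = 6)
Step 2: Count runs R = 8.
Step 3: Under H0 (random ordering), E[R] = 2*n_A*n_B/(n_A+n_B) + 1 = 2*6*6/12 + 1 = 7.0000.
        Var[R] = 2*n_A*n_B*(2*n_A*n_B - n_A - n_B) / ((n_A+n_B)^2 * (n_A+n_B-1)) = 4320/1584 = 2.7273.
        SD[R] = 1.6514.
Step 4: Continuity-corrected z = (R - 0.5 - E[R]) / SD[R] = (8 - 0.5 - 7.0000) / 1.6514 = 0.3028.
Step 5: Two-sided p-value via normal approximation = 2*(1 - Phi(|z|)) = 0.762069.
Step 6: alpha = 0.1. fail to reject H0.

R = 8, z = 0.3028, p = 0.762069, fail to reject H0.


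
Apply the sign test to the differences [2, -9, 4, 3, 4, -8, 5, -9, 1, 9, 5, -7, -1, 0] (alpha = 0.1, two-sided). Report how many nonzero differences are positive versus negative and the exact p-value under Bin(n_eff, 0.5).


Step 1: Discard zero differences. Original n = 14; n_eff = number of nonzero differences = 13.
Nonzero differences (with sign): +2, -9, +4, +3, +4, -8, +5, -9, +1, +9, +5, -7, -1
Step 2: Count signs: positive = 8, negative = 5.
Step 3: Under H0: P(positive) = 0.5, so the number of positives S ~ Bin(13, 0.5).
Step 4: Two-sided exact p-value = sum of Bin(13,0.5) probabilities at or below the observed probability = 0.581055.
Step 5: alpha = 0.1. fail to reject H0.

n_eff = 13, pos = 8, neg = 5, p = 0.581055, fail to reject H0.


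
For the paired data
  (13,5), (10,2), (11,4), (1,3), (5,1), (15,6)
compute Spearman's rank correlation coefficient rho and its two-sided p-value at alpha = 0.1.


Step 1: Rank x and y separately (midranks; no ties here).
rank(x): 13->5, 10->3, 11->4, 1->1, 5->2, 15->6
rank(y): 5->5, 2->2, 4->4, 3->3, 1->1, 6->6
Step 2: d_i = R_x(i) - R_y(i); compute d_i^2.
  (5-5)^2=0, (3-2)^2=1, (4-4)^2=0, (1-3)^2=4, (2-1)^2=1, (6-6)^2=0
sum(d^2) = 6.
Step 3: rho = 1 - 6*6 / (6*(6^2 - 1)) = 1 - 36/210 = 0.828571.
Step 4: Under H0, t = rho * sqrt((n-2)/(1-rho^2)) = 2.9598 ~ t(4).
Step 5: Two-sided p-value from the t-distribution with 4 df = 0.041563.
Step 6: alpha = 0.1. reject H0.

rho = 0.8286, p = 0.041563, reject H0 at alpha = 0.1.


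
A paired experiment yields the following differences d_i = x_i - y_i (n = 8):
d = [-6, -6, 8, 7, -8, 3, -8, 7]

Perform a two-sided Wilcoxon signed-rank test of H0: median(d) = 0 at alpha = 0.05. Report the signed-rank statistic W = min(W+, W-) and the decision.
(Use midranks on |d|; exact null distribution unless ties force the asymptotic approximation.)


Step 1: Drop any zero differences (none here) and take |d_i|.
|d| = [6, 6, 8, 7, 8, 3, 8, 7]
Step 2: Midrank |d_i| (ties get averaged ranks).
ranks: |6|->2.5, |6|->2.5, |8|->7, |7|->4.5, |8|->7, |3|->1, |8|->7, |7|->4.5
Step 3: Attach original signs; sum ranks with positive sign and with negative sign.
W+ = 7 + 4.5 + 1 + 4.5 = 17
W- = 2.5 + 2.5 + 7 + 7 = 19
(Check: W+ + W- = 36 should equal n(n+1)/2 = 36.)
Step 4: Test statistic W = min(W+, W-) = 17.
Step 5: Ties in |d|, so use the tie-corrected normal approximation.
        E[W] = n(n+1)/4 = 8*9/4 = 18.
        Tie groups: |d|=6 (t=2), |d|=7 (t=2), |d|=8 (t=3); sum(t^3 - t) = 36.
        Var[W] = n(n+1)(2n+1)/24 - sum(t^3-t)/48 = 1224/24 - 36/48 = 50.25.
        z = (W - E[W]) / sqrt(Var[W]) = (17 - 18) / 7.0887 = -0.1411.
        Two-sided p = 2*Phi(z) = 0.887815.
Step 6: alpha = 0.05. fail to reject H0.

W+ = 17, W- = 19, W = min = 17, p = 0.887815, fail to reject H0.


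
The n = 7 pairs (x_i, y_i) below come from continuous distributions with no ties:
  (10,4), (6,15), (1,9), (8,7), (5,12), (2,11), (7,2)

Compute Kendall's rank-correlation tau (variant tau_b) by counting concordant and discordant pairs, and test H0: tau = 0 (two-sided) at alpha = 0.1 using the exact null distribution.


Step 1: Enumerate the 21 unordered pairs (i,j) with i<j and classify each by sign(x_j-x_i) * sign(y_j-y_i).
  (1,2):dx=-4,dy=+11->D; (1,3):dx=-9,dy=+5->D; (1,4):dx=-2,dy=+3->D; (1,5):dx=-5,dy=+8->D
  (1,6):dx=-8,dy=+7->D; (1,7):dx=-3,dy=-2->C; (2,3):dx=-5,dy=-6->C; (2,4):dx=+2,dy=-8->D
  (2,5):dx=-1,dy=-3->C; (2,6):dx=-4,dy=-4->C; (2,7):dx=+1,dy=-13->D; (3,4):dx=+7,dy=-2->D
  (3,5):dx=+4,dy=+3->C; (3,6):dx=+1,dy=+2->C; (3,7):dx=+6,dy=-7->D; (4,5):dx=-3,dy=+5->D
  (4,6):dx=-6,dy=+4->D; (4,7):dx=-1,dy=-5->C; (5,6):dx=-3,dy=-1->C; (5,7):dx=+2,dy=-10->D
  (6,7):dx=+5,dy=-9->D
Step 2: C = 8, D = 13, total pairs = 21.
Step 3: tau = (C - D)/(n(n-1)/2) = (8 - 13)/21 = -0.238095.
Step 4: Exact two-sided p-value (enumerate n! = 5040 permutations of y under H0): p = 0.561905.
Step 5: alpha = 0.1. fail to reject H0.

tau_b = -0.2381 (C=8, D=13), p = 0.561905, fail to reject H0.


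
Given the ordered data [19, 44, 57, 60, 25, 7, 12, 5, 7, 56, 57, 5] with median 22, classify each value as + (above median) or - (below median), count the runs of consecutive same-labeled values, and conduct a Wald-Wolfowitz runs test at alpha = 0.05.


Step 1: Compute median = 22; label A = above, B = below.
Labels in order: BAAAABBBBAAB  (n_A = 6, n_B = 6)
Step 2: Count runs R = 5.
Step 3: Under H0 (random ordering), E[R] = 2*n_A*n_B/(n_A+n_B) + 1 = 2*6*6/12 + 1 = 7.0000.
        Var[R] = 2*n_A*n_B*(2*n_A*n_B - n_A - n_B) / ((n_A+n_B)^2 * (n_A+n_B-1)) = 4320/1584 = 2.7273.
        SD[R] = 1.6514.
Step 4: Continuity-corrected z = (R + 0.5 - E[R]) / SD[R] = (5 + 0.5 - 7.0000) / 1.6514 = -0.9083.
Step 5: Two-sided p-value via normal approximation = 2*(1 - Phi(|z|)) = 0.363722.
Step 6: alpha = 0.05. fail to reject H0.

R = 5, z = -0.9083, p = 0.363722, fail to reject H0.


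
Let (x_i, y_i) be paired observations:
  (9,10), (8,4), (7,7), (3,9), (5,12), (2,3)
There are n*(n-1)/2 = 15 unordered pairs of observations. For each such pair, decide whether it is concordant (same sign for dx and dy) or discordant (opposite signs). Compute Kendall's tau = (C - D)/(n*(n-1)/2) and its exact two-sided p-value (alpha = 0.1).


Step 1: Enumerate the 15 unordered pairs (i,j) with i<j and classify each by sign(x_j-x_i) * sign(y_j-y_i).
  (1,2):dx=-1,dy=-6->C; (1,3):dx=-2,dy=-3->C; (1,4):dx=-6,dy=-1->C; (1,5):dx=-4,dy=+2->D
  (1,6):dx=-7,dy=-7->C; (2,3):dx=-1,dy=+3->D; (2,4):dx=-5,dy=+5->D; (2,5):dx=-3,dy=+8->D
  (2,6):dx=-6,dy=-1->C; (3,4):dx=-4,dy=+2->D; (3,5):dx=-2,dy=+5->D; (3,6):dx=-5,dy=-4->C
  (4,5):dx=+2,dy=+3->C; (4,6):dx=-1,dy=-6->C; (5,6):dx=-3,dy=-9->C
Step 2: C = 9, D = 6, total pairs = 15.
Step 3: tau = (C - D)/(n(n-1)/2) = (9 - 6)/15 = 0.200000.
Step 4: Exact two-sided p-value (enumerate n! = 720 permutations of y under H0): p = 0.719444.
Step 5: alpha = 0.1. fail to reject H0.

tau_b = 0.2000 (C=9, D=6), p = 0.719444, fail to reject H0.


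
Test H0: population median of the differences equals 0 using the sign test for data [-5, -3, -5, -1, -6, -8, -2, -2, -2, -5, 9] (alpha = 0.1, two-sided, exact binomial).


Step 1: Discard zero differences. Original n = 11; n_eff = number of nonzero differences = 11.
Nonzero differences (with sign): -5, -3, -5, -1, -6, -8, -2, -2, -2, -5, +9
Step 2: Count signs: positive = 1, negative = 10.
Step 3: Under H0: P(positive) = 0.5, so the number of positives S ~ Bin(11, 0.5).
Step 4: Two-sided exact p-value = sum of Bin(11,0.5) probabilities at or below the observed probability = 0.011719.
Step 5: alpha = 0.1. reject H0.

n_eff = 11, pos = 1, neg = 10, p = 0.011719, reject H0.


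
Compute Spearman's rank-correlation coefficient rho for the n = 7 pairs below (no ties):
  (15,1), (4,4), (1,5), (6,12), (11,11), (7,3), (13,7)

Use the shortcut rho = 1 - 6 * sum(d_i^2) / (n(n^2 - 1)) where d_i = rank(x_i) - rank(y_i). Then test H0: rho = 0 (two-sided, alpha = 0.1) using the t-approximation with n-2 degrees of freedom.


Step 1: Rank x and y separately (midranks; no ties here).
rank(x): 15->7, 4->2, 1->1, 6->3, 11->5, 7->4, 13->6
rank(y): 1->1, 4->3, 5->4, 12->7, 11->6, 3->2, 7->5
Step 2: d_i = R_x(i) - R_y(i); compute d_i^2.
  (7-1)^2=36, (2-3)^2=1, (1-4)^2=9, (3-7)^2=16, (5-6)^2=1, (4-2)^2=4, (6-5)^2=1
sum(d^2) = 68.
Step 3: rho = 1 - 6*68 / (7*(7^2 - 1)) = 1 - 408/336 = -0.214286.
Step 4: Under H0, t = rho * sqrt((n-2)/(1-rho^2)) = -0.4906 ~ t(5).
Step 5: Two-sided p-value from the t-distribution with 5 df = 0.644512.
Step 6: alpha = 0.1. fail to reject H0.

rho = -0.2143, p = 0.644512, fail to reject H0 at alpha = 0.1.


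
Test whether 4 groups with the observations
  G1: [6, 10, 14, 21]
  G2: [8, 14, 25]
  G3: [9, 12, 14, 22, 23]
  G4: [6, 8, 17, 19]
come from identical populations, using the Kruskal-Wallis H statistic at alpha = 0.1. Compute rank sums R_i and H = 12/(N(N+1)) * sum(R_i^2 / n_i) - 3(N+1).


Step 1: Combine all N = 16 observations and assign midranks.
sorted (value, group, rank): (6,G1,1.5), (6,G4,1.5), (8,G2,3.5), (8,G4,3.5), (9,G3,5), (10,G1,6), (12,G3,7), (14,G1,9), (14,G2,9), (14,G3,9), (17,G4,11), (19,G4,12), (21,G1,13), (22,G3,14), (23,G3,15), (25,G2,16)
Step 2: Sum ranks within each group.
R_1 = 29.5 (n_1 = 4)
R_2 = 28.5 (n_2 = 3)
R_3 = 50 (n_3 = 5)
R_4 = 28 (n_4 = 4)
Step 3: H = 12/(N(N+1)) * sum(R_i^2/n_i) - 3(N+1)
     = 12/(16*17) * (29.5^2/4 + 28.5^2/3 + 50^2/5 + 28^2/4) - 3*17
     = 0.044118 * 1184.31 - 51
     = 1.249081.
Step 4: Ties present; correction factor C = 1 - 36/(16^3 - 16) = 0.991176. Corrected H = 1.249081 / 0.991176 = 1.260200.
Step 5: Under H0, H ~ chi^2(3); p-value = 0.738605.
Step 6: alpha = 0.1. fail to reject H0.

H = 1.2602, df = 3, p = 0.738605, fail to reject H0.


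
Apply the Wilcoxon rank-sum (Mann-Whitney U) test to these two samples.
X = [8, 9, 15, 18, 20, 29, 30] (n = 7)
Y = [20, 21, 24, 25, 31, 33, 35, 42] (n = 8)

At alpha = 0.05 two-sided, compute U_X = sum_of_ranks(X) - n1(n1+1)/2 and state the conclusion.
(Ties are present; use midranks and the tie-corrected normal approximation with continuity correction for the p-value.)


Step 1: Combine and sort all 15 observations; assign midranks.
sorted (value, group): (8,X), (9,X), (15,X), (18,X), (20,X), (20,Y), (21,Y), (24,Y), (25,Y), (29,X), (30,X), (31,Y), (33,Y), (35,Y), (42,Y)
ranks: 8->1, 9->2, 15->3, 18->4, 20->5.5, 20->5.5, 21->7, 24->8, 25->9, 29->10, 30->11, 31->12, 33->13, 35->14, 42->15
Step 2: Rank sum for X: R1 = 1 + 2 + 3 + 4 + 5.5 + 10 + 11 = 36.5.
Step 3: U_X = R1 - n1(n1+1)/2 = 36.5 - 7*8/2 = 36.5 - 28 = 8.5.
       U_Y = n1*n2 - U_X = 56 - 8.5 = 47.5.
Step 4: Ties are present, so use the tie-corrected normal approximation (with continuity correction) for the p-value.
Step 5: p-value = 0.027751; compare to alpha = 0.05. reject H0.

U_X = 8.5, p = 0.027751, reject H0 at alpha = 0.05.


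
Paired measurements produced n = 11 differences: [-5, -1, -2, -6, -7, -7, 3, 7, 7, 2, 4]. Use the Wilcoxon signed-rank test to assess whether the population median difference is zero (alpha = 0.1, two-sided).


Step 1: Drop any zero differences (none here) and take |d_i|.
|d| = [5, 1, 2, 6, 7, 7, 3, 7, 7, 2, 4]
Step 2: Midrank |d_i| (ties get averaged ranks).
ranks: |5|->6, |1|->1, |2|->2.5, |6|->7, |7|->9.5, |7|->9.5, |3|->4, |7|->9.5, |7|->9.5, |2|->2.5, |4|->5
Step 3: Attach original signs; sum ranks with positive sign and with negative sign.
W+ = 4 + 9.5 + 9.5 + 2.5 + 5 = 30.5
W- = 6 + 1 + 2.5 + 7 + 9.5 + 9.5 = 35.5
(Check: W+ + W- = 66 should equal n(n+1)/2 = 66.)
Step 4: Test statistic W = min(W+, W-) = 30.5.
Step 5: Ties in |d|, so use the tie-corrected normal approximation.
        E[W] = n(n+1)/4 = 11*12/4 = 33.
        Tie groups: |d|=2 (t=2), |d|=7 (t=4); sum(t^3 - t) = 66.
        Var[W] = n(n+1)(2n+1)/24 - sum(t^3-t)/48 = 3036/24 - 66/48 = 125.125.
        z = (W - E[W]) / sqrt(Var[W]) = (30.5 - 33) / 11.1859 = -0.2235.
        Two-sided p = 2*Phi(z) = 0.823150.
Step 6: alpha = 0.1. fail to reject H0.

W+ = 30.5, W- = 35.5, W = min = 30.5, p = 0.823150, fail to reject H0.


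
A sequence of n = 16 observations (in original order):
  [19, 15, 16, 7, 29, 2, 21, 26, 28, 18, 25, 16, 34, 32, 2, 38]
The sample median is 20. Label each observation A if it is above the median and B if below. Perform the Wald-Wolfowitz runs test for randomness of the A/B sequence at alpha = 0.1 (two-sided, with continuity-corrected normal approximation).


Step 1: Compute median = 20; label A = above, B = below.
Labels in order: BBBBABAAABABAABA  (n_A = 8, n_B = 8)
Step 2: Count runs R = 10.
Step 3: Under H0 (random ordering), E[R] = 2*n_A*n_B/(n_A+n_B) + 1 = 2*8*8/16 + 1 = 9.0000.
        Var[R] = 2*n_A*n_B*(2*n_A*n_B - n_A - n_B) / ((n_A+n_B)^2 * (n_A+n_B-1)) = 14336/3840 = 3.7333.
        SD[R] = 1.9322.
Step 4: Continuity-corrected z = (R - 0.5 - E[R]) / SD[R] = (10 - 0.5 - 9.0000) / 1.9322 = 0.2588.
Step 5: Two-sided p-value via normal approximation = 2*(1 - Phi(|z|)) = 0.795809.
Step 6: alpha = 0.1. fail to reject H0.

R = 10, z = 0.2588, p = 0.795809, fail to reject H0.


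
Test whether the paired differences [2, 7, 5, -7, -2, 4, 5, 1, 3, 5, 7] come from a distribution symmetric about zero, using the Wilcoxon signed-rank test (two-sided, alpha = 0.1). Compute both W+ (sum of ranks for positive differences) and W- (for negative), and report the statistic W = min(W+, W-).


Step 1: Drop any zero differences (none here) and take |d_i|.
|d| = [2, 7, 5, 7, 2, 4, 5, 1, 3, 5, 7]
Step 2: Midrank |d_i| (ties get averaged ranks).
ranks: |2|->2.5, |7|->10, |5|->7, |7|->10, |2|->2.5, |4|->5, |5|->7, |1|->1, |3|->4, |5|->7, |7|->10
Step 3: Attach original signs; sum ranks with positive sign and with negative sign.
W+ = 2.5 + 10 + 7 + 5 + 7 + 1 + 4 + 7 + 10 = 53.5
W- = 10 + 2.5 = 12.5
(Check: W+ + W- = 66 should equal n(n+1)/2 = 66.)
Step 4: Test statistic W = min(W+, W-) = 12.5.
Step 5: Ties in |d|, so use the tie-corrected normal approximation.
        E[W] = n(n+1)/4 = 11*12/4 = 33.
        Tie groups: |d|=2 (t=2), |d|=5 (t=3), |d|=7 (t=3); sum(t^3 - t) = 54.
        Var[W] = n(n+1)(2n+1)/24 - sum(t^3-t)/48 = 3036/24 - 54/48 = 125.375.
        z = (W - E[W]) / sqrt(Var[W]) = (12.5 - 33) / 11.1971 = -1.8308.
        Two-sided p = 2*Phi(z) = 0.067126.
Step 6: alpha = 0.1. reject H0.

W+ = 53.5, W- = 12.5, W = min = 12.5, p = 0.067126, reject H0.


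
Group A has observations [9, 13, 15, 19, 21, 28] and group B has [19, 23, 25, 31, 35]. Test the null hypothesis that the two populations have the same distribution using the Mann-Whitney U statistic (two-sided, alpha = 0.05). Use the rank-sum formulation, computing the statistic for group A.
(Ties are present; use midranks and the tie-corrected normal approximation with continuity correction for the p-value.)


Step 1: Combine and sort all 11 observations; assign midranks.
sorted (value, group): (9,X), (13,X), (15,X), (19,X), (19,Y), (21,X), (23,Y), (25,Y), (28,X), (31,Y), (35,Y)
ranks: 9->1, 13->2, 15->3, 19->4.5, 19->4.5, 21->6, 23->7, 25->8, 28->9, 31->10, 35->11
Step 2: Rank sum for X: R1 = 1 + 2 + 3 + 4.5 + 6 + 9 = 25.5.
Step 3: U_X = R1 - n1(n1+1)/2 = 25.5 - 6*7/2 = 25.5 - 21 = 4.5.
       U_Y = n1*n2 - U_X = 30 - 4.5 = 25.5.
Step 4: Ties are present, so use the tie-corrected normal approximation (with continuity correction) for the p-value.
Step 5: p-value = 0.067264; compare to alpha = 0.05. fail to reject H0.

U_X = 4.5, p = 0.067264, fail to reject H0 at alpha = 0.05.
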